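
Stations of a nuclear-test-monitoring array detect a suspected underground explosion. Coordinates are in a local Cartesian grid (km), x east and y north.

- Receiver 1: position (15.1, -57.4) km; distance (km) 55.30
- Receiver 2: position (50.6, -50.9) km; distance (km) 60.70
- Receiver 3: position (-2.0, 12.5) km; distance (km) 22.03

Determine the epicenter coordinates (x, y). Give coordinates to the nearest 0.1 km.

(14.5, -2.1)

Circle about each station: (x − 15.1)² + (y + 57.4)² = 55.30²; (x − 50.6)² + (y + 50.9)² = 60.70²; (x + 2.0)² + (y − 12.5)² = 22.03².
Subtracting the Receiver 1 equation from the Receiver 2 and Receiver 3 equations removes the quadratic terms:
71.0 x + 13.0 y = 1002.00
-34.2 x + 139.8 y = -789.75
Solving the 2×2 system: x ≈ 14.5, y ≈ -2.1 km.
Check against Receiver 1 (with the unrounded x, y): √((x − 15.1)²+(y + 57.4)²) = 55.30 ≈ 55.30 km. ✓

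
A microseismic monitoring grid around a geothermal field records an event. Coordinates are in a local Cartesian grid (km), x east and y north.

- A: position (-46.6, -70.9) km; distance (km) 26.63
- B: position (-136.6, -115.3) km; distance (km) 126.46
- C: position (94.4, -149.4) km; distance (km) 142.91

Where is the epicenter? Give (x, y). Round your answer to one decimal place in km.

Circle about each station: (x + 46.6)² + (y + 70.9)² = 26.63²; (x + 136.6)² + (y + 115.3)² = 126.46²; (x − 94.4)² + (y + 149.4)² = 142.91².
Subtracting the A equation from the B and C equations removes the quadratic terms:
-180.0 x − 88.8 y = 9472.31
282.0 x − 157.0 y = 4319.24
Solving the 2×2 system: x ≈ -20.7, y ≈ -64.7 km.
Check against A (with the unrounded x, y): √((x + 46.6)²+(y + 70.9)²) = 26.63 ≈ 26.63 km. ✓

-20.7 km east, -64.7 km north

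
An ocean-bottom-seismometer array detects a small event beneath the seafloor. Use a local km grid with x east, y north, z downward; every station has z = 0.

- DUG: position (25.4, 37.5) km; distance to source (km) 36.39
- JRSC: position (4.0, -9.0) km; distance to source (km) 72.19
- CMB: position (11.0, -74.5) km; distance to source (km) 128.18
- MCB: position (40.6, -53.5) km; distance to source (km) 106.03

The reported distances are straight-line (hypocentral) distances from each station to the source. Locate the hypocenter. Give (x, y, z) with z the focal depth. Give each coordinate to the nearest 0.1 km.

x ≈ 34.8 km, y ≈ 46.8 km, depth ≈ 33.9 km

Each station gives a sphere (x−x_i)² + (y−y_i)² + z² = d_i² (stations at z=0).
Subtracting the DUG sphere from JRSC and CMB: z² cancels, leaving linear equations in x and y:
-42.8 x − 93.0 y = -5841.57
-28.8 x − 224.0 y = -11486.04
Solving: x ≈ 34.783, y ≈ 46.805 km (keep extra digits for the depth step; rounded: 34.8, 46.8).
Then from the DUG sphere: z² = 36.39² − (x − 25.4)² − (y − 37.5)² with x = 34.783, y = 46.805, so z ≈ 33.906 ≈ 33.9 km.
Check against MCB (with the unrounded solution): distance 106.04 ≈ 106.03 km. ✓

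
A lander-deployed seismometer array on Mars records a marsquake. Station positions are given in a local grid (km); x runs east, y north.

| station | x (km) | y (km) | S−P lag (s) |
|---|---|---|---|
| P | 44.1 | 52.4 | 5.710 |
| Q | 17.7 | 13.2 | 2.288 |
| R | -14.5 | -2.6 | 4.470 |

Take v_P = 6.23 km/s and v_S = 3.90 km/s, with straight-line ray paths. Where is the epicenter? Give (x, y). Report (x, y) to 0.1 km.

x ≈ 32.0 km, y ≈ -5.9 km

Distance from S−P lag: d = Δt · v_P v_S / (v_P − v_S) = Δt · (6.23·3.90)/(6.23−3.90) ≈ 10.4279·Δt.
So d_P = 59.54, d_Q = 23.86, d_R = 46.61 km.
Circle about each station: (x − 44.1)² + (y − 52.4)² = 59.54²; (x − 17.7)² + (y − 13.2)² = 23.86²; (x + 14.5)² + (y + 2.6)² = 46.61².
Subtracting the P equation from the Q and R equations removes the quadratic terms:
-52.8 x − 78.4 y = -1227.33
-117.2 x − 110.0 y = -3101.04
Solving the 2×2 system: x ≈ 32.0, y ≈ -5.9 km.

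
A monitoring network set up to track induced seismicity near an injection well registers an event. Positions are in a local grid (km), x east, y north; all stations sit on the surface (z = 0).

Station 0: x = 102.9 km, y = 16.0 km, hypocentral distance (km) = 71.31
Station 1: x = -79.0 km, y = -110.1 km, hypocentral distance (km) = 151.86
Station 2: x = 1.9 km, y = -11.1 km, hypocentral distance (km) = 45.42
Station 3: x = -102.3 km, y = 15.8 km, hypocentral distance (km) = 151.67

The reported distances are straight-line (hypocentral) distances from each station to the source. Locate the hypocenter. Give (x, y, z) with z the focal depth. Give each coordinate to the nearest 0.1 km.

Each station gives a sphere (x−x_i)² + (y−y_i)² + z² = d_i² (stations at z=0).
Subtracting the Station 0 sphere from Station 1 and Station 2: z² cancels, leaving linear equations in x and y:
-363.8 x − 252.2 y = -10457.74
-202.0 x − 54.2 y = -7695.45
Solving: x ≈ 44.001, y ≈ -22.005 km (keep extra digits for the depth step; rounded: 44.0, -22.0).
Then from the Station 0 sphere: z² = 71.31² − (x − 102.9)² − (y − 16.0)² with x = 44.001, y = -22.005, so z ≈ 13.101 ≈ 13.1 km.
Check against Station 3 (with the unrounded solution): distance 151.67 ≈ 151.67 km. ✓

x ≈ 44.0 km, y ≈ -22.0 km, depth ≈ 13.1 km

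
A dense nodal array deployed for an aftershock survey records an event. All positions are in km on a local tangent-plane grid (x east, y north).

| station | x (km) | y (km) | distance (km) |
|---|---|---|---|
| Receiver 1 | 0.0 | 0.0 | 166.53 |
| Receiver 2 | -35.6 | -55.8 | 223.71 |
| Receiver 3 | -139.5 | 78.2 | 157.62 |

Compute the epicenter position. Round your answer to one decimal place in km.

-8.8 km east, 166.3 km north

Circle about each station: x² + y² = 166.53²; (x + 35.6)² + (y + 55.8)² = 223.71²; (x + 139.5)² + (y − 78.2)² = 157.62².
Subtracting pairs of circle equations eliminates x²+y² and gives linear equations (the radical axes):
-71.2 x − 111.6 y = -17932.92
-279.0 x + 156.4 y = 28463.67
Solving the 2×2 system: x ≈ -8.8, y ≈ 166.3 km.
Check against Receiver 1 (with the unrounded x, y): √(x²+y²) = 166.53 ≈ 166.53 km. ✓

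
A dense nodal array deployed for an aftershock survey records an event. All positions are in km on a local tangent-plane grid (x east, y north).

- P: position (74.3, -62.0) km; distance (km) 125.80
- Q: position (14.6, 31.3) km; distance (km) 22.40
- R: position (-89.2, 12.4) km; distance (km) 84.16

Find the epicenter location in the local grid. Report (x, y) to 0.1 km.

(-7.7, 33.4)

Circle about each station: (x − 74.3)² + (y + 62.0)² = 125.80²; (x − 14.6)² + (y − 31.3)² = 22.40²; (x + 89.2)² + (y − 12.4)² = 84.16².
Subtracting the P equation from the Q and R equations removes the quadratic terms:
-119.4 x + 186.6 y = 7152.24
-327.0 x + 148.8 y = 7488.64
Solving the 2×2 system: x ≈ -7.7, y ≈ 33.4 km.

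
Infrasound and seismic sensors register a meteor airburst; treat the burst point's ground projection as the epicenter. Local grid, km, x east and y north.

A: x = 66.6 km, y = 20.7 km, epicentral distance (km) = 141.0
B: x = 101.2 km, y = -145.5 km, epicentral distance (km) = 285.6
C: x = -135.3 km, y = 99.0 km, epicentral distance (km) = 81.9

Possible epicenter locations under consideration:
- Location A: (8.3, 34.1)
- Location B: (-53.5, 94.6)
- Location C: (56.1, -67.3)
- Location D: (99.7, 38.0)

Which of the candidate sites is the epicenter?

Location B

For each candidate, compare |candidate − station| to the reported distance:
Location A: residuals A 81.2, B 83.4, C 75.7 → max 83.4 km
Location B: residuals A 0.0, B 0.0, C 0.0 → max 0.0 km
Location C: residuals A 52.4, B 195.3, C 171.7 → max 195.3 km
Location D: residuals A 103.7, B 102.1, C 160.9 → max 160.9 km
Only Location B has all residuals ≈ 0.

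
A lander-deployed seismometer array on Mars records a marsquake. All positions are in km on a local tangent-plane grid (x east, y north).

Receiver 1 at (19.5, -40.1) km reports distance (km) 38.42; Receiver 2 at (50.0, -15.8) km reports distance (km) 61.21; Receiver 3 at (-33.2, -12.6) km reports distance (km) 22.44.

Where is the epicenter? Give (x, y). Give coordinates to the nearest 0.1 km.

Circle about each station: (x − 19.5)² + (y + 40.1)² = 38.42²; (x − 50.0)² + (y + 15.8)² = 61.21²; (x + 33.2)² + (y + 12.6)² = 22.44².
Subtracting pairs of circle equations eliminates x²+y² and gives linear equations (the radical axes):
61.0 x + 48.6 y = -1509.19
-105.4 x + 55.0 y = 245.28
Solving the 2×2 system: x ≈ -11.2, y ≈ -17.0 km.

x ≈ -11.2 km, y ≈ -17.0 km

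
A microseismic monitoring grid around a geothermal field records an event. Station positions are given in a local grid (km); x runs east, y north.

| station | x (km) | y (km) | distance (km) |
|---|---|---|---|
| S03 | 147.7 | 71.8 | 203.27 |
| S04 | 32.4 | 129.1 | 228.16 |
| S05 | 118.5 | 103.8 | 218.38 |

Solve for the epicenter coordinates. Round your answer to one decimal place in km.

37.5 km east, -99.0 km north

Circle about each station: (x − 147.7)² + (y − 71.8)² = 203.27²; (x − 32.4)² + (y − 129.1)² = 228.16²; (x − 118.5)² + (y − 103.8)² = 218.38².
Subtracting pairs of circle equations eliminates x²+y² and gives linear equations (the radical axes):
-230.6 x + 114.6 y = -19992.25
-58.4 x + 64.0 y = -8524.97
Solving the 2×2 system: x ≈ 37.5, y ≈ -99.0 km.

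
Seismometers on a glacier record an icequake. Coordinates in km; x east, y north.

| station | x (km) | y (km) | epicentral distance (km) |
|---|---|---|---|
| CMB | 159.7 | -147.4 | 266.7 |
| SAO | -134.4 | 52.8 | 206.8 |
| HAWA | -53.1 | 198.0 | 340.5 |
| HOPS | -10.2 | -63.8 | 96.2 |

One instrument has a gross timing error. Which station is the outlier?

CMB

Solve using three stations at a time. Using SAO, HAWA, HOPS (subtract circle equations pairwise → linear system) gives (x, y) ≈ (-65.8, -142.2).
Distances from that point to each station vs reported:
  CMB: calculated 225.5 vs reported 266.7 → residual 41.2 km
  SAO: calculated 206.8 vs reported 206.8 → residual 0.0 km
  HAWA: calculated 340.5 vs reported 340.5 → residual 0.0 km
  HOPS: calculated 96.1 vs reported 96.2 → residual 0.1 km
SAO, HAWA, HOPS are mutually consistent (residuals ≈ 0); CMB is off by 41.2 km.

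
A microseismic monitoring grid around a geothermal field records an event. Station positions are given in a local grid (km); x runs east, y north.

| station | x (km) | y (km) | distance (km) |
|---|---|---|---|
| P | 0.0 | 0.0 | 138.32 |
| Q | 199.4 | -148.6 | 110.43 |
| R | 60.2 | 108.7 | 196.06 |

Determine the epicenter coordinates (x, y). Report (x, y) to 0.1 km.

x ≈ 112.7 km, y ≈ -80.2 km

Circle about each station: x² + y² = 138.32²; (x − 199.4)² + (y + 148.6)² = 110.43²; (x − 60.2)² + (y − 108.7)² = 196.06².
Subtracting the P equation from the Q and R equations removes the quadratic terms:
398.8 x − 297.2 y = 68779.96
120.4 x + 217.4 y = -3867.37
Solving the 2×2 system: x ≈ 112.7, y ≈ -80.2 km.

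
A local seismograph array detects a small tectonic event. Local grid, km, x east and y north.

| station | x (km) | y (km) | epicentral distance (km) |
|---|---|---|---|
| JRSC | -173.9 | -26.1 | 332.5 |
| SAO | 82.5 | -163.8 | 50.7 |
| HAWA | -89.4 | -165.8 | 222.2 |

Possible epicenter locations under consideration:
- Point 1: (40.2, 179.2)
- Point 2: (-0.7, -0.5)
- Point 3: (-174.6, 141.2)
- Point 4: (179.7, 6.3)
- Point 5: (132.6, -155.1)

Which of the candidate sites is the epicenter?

For each candidate, compare |candidate − station| to the reported distance:
Point 1: residuals JRSC 35.9, SAO 294.9, HAWA 146.3 → max 294.9 km
Point 2: residuals JRSC 157.4, SAO 132.6, HAWA 34.6 → max 157.4 km
Point 3: residuals JRSC 165.2, SAO 348.2, HAWA 96.4 → max 348.2 km
Point 4: residuals JRSC 22.6, SAO 145.2, HAWA 97.2 → max 145.2 km
Point 5: residuals JRSC 0.0, SAO 0.1, HAWA 0.1 → max 0.1 km
Only Point 5 has all residuals ≈ 0.

Point 5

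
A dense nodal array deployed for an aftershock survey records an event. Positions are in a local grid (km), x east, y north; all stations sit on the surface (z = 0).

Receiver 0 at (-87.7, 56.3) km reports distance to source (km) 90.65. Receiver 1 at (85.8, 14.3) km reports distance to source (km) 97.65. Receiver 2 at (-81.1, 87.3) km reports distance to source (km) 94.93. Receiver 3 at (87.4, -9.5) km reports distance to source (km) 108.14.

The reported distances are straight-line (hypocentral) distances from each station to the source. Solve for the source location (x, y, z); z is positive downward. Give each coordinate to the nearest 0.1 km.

x ≈ -3.2 km, y ≈ 41.7 km, depth ≈ 29.4 km

Each station gives a sphere (x−x_i)² + (y−y_i)² + z² = d_i² (stations at z=0).
Subtracting the Receiver 0 sphere from Receiver 1 and Receiver 2: z² cancels, leaving linear equations in x and y:
347.0 x − 84.0 y = -4612.95
13.2 x + 62.0 y = 2543.24
Solving: x ≈ -3.199, y ≈ 41.701 km (keep extra digits for the depth step; rounded: -3.2, 41.7).
Then from the Receiver 0 sphere: z² = 90.65² − (x + 87.7)² − (y − 56.3)² with x = -3.199, y = 41.701, so z ≈ 29.392 ≈ 29.4 km.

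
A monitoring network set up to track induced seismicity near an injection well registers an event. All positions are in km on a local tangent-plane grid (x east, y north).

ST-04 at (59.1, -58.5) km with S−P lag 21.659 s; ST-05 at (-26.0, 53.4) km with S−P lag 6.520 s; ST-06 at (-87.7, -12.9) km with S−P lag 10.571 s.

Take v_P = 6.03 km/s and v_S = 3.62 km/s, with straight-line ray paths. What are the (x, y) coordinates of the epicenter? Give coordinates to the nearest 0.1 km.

x ≈ -77.5 km, y ≈ 82.3 km

Distance from S−P lag: d = Δt · v_P v_S / (v_P − v_S) = Δt · (6.03·3.62)/(6.03−3.62) ≈ 9.0575·Δt.
So d_ST-04 = 196.18, d_ST-05 = 59.05, d_ST-06 = 95.75 km.
Circle about each station: (x − 59.1)² + (y + 58.5)² = 196.18²; (x + 26.0)² + (y − 53.4)² = 59.05²; (x + 87.7)² + (y + 12.9)² = 95.75².
Subtracting pairs of circle equations eliminates x²+y² and gives linear equations (the radical axes):
-170.2 x + 223.8 y = 31612.19
-293.6 x + 91.2 y = 30261.17
Solving the 2×2 system: x ≈ -77.5, y ≈ 82.3 km.
Check against ST-04 (with the unrounded x, y): √((x − 59.1)²+(y + 58.5)²) = 196.18 ≈ 196.18 km. ✓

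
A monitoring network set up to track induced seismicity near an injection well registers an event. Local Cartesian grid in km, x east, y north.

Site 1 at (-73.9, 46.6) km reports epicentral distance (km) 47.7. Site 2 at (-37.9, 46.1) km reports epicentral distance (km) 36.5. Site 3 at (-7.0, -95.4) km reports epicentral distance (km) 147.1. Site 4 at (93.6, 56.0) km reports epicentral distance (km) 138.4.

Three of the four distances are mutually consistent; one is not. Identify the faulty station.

Solve using three stations at a time. Using Site 1, Site 2, Site 4 (subtract circle equations pairwise → linear system) gives (x, y) ≈ (-42.3, 82.7).
Distances from that point to each station vs reported:
  Site 1: calculated 48.0 vs reported 47.7 → residual 0.3 km
  Site 2: calculated 36.9 vs reported 36.5 → residual 0.4 km
  Site 3: calculated 181.6 vs reported 147.1 → residual 34.5 km
  Site 4: calculated 138.5 vs reported 138.4 → residual 0.1 km
Site 1, Site 2, Site 4 are mutually consistent (residuals ≈ 0); Site 3 is off by 34.5 km.

Site 3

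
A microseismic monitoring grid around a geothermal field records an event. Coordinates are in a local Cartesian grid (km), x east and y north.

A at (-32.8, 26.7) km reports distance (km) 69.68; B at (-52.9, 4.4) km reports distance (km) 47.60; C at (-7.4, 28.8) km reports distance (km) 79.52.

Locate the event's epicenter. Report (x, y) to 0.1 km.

-43.2 km east, -42.2 km north

Circle about each station: (x + 32.8)² + (y − 26.7)² = 69.68²; (x + 52.9)² + (y − 4.4)² = 47.60²; (x + 7.4)² + (y − 28.8)² = 79.52².
Subtracting the A equation from the B and C equations removes the quadratic terms:
-40.2 x − 44.6 y = 3618.58
50.8 x + 4.2 y = -2372.66
Solving the 2×2 system: x ≈ -43.2, y ≈ -42.2 km.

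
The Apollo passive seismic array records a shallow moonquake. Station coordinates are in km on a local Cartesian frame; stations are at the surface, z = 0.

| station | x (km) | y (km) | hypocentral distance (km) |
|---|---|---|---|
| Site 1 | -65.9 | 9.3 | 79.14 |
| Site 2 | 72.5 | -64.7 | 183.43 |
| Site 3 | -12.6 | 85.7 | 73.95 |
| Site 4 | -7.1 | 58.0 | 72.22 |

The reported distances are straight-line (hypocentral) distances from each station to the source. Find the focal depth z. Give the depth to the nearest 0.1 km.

Each station gives a sphere (x−x_i)² + (y−y_i)² + z² = d_i² (stations at z=0).
Subtracting the Site 1 sphere from Site 2 and Site 3: z² cancels, leaving linear equations in x and y:
276.8 x − 148.0 y = -22370.39
106.6 x + 152.8 y = 3868.49
Solving: x ≈ -49.002, y ≈ 59.504 km (keep extra digits for the depth step; rounded: -49.0, 59.5).
Then from the Site 1 sphere: z² = 79.14² − (x + 65.9)² − (y − 9.3)² with x = -49.002, y = 59.504, so z ≈ 58.798 ≈ 58.8 km.

z ≈ 58.8 km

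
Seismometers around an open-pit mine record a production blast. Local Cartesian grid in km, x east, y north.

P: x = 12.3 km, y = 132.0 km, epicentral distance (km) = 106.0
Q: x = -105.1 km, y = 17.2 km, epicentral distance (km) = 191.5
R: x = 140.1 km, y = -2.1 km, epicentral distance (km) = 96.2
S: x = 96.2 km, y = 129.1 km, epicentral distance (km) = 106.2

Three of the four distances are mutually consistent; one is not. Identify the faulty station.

Q

Solve using three stations at a time. Using P, R, S (subtract circle equations pairwise → linear system) gives (x, y) ≈ (50.6, 33.2).
Distances from that point to each station vs reported:
  P: calculated 106.0 vs reported 106.0 → residual 0.0 km
  Q: calculated 156.6 vs reported 191.5 → residual 34.9 km
  R: calculated 96.2 vs reported 96.2 → residual 0.0 km
  S: calculated 106.2 vs reported 106.2 → residual 0.0 km
P, R, S are mutually consistent (residuals ≈ 0); Q is off by 34.9 km.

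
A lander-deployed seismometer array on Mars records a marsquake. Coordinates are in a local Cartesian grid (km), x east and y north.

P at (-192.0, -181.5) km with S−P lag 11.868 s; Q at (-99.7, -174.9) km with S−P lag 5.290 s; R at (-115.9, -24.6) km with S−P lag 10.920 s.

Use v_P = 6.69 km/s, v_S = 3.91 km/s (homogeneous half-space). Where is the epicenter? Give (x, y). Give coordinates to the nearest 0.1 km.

Distance from S−P lag: d = Δt · v_P v_S / (v_P − v_S) = Δt · (6.69·3.91)/(6.69−3.91) ≈ 9.4093·Δt.
So d_P = 111.67, d_Q = 49.78, d_R = 102.75 km.
Circle about each station: (x + 192.0)² + (y + 181.5)² = 111.67²; (x + 99.7)² + (y + 174.9)² = 49.78²; (x + 115.9)² + (y + 24.6)² = 102.75².
Subtracting the P equation from the Q and R equations removes the quadratic terms:
184.6 x + 13.2 y = -19284.01
152.2 x + 313.8 y = -53855.65
Solving the 2×2 system: x ≈ -95.5, y ≈ -125.3 km.

(-95.5, -125.3)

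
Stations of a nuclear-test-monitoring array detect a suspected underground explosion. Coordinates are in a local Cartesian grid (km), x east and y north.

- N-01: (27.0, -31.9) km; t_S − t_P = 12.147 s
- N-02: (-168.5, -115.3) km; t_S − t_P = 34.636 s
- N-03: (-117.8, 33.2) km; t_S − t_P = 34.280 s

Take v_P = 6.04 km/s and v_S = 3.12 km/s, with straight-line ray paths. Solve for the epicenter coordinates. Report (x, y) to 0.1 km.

Distance from S−P lag: d = Δt · v_P v_S / (v_P − v_S) = Δt · (6.04·3.12)/(6.04−3.12) ≈ 6.4537·Δt.
So d_N-01 = 78.39, d_N-02 = 223.53, d_N-03 = 221.23 km.
Circle about each station: (x − 27.0)² + (y + 31.9)² = 78.39²; (x + 168.5)² + (y + 115.3)² = 223.53²; (x + 117.8)² + (y − 33.2)² = 221.23².
Subtracting the N-01 equation from the N-02 and N-03 equations removes the quadratic terms:
-391.0 x − 166.8 y = -3880.94
-289.6 x + 130.2 y = -29565.25
Solving the 2×2 system: x ≈ 54.8, y ≈ -105.2 km.
Check against N-01 (with the unrounded x, y): √((x − 27.0)²+(y + 31.9)²) = 78.38 ≈ 78.39 km. ✓

54.8 km east, -105.2 km north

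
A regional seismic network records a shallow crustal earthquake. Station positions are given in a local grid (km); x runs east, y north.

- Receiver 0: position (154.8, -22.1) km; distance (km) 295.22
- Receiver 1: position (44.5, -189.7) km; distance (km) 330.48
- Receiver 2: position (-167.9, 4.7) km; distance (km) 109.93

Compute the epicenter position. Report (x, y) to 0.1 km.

(-113.8, 100.4)

Circle about each station: (x − 154.8)² + (y + 22.1)² = 295.22²; (x − 44.5)² + (y + 189.7)² = 330.48²; (x + 167.9)² + (y − 4.7)² = 109.93².
Subtracting the Receiver 0 equation from the Receiver 1 and Receiver 2 equations removes the quadratic terms:
-220.6 x − 335.2 y = -8547.29
-645.4 x + 53.6 y = 78831.29
Solving the 2×2 system: x ≈ -113.8, y ≈ 100.4 km.
Check against Receiver 0 (with the unrounded x, y): √((x − 154.8)²+(y + 22.1)²) = 295.22 ≈ 295.22 km. ✓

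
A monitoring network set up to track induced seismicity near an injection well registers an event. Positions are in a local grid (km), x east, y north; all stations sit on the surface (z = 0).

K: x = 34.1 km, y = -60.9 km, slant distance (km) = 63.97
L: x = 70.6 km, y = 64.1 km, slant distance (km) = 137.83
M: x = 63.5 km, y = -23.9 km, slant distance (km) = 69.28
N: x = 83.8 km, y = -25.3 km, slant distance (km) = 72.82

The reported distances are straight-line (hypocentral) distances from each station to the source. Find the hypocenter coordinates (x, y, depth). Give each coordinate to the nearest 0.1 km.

Each station gives a sphere (x−x_i)² + (y−y_i)² + z² = d_i² (stations at z=0).
Subtracting the K sphere from L and M: z² cancels, leaving linear equations in x and y:
73.0 x + 250.0 y = -10683.40
58.8 x + 74.0 y = -975.72
Solving: x ≈ 58.791, y ≈ -59.901 km (keep extra digits for the depth step; rounded: 58.8, -59.9).
Then from the K sphere: z² = 63.97² − (x − 34.1)² − (y + 60.9)² with x = 58.791, y = -59.901, so z ≈ 59.004 ≈ 59.0 km.

(58.8, -59.9, 59.0)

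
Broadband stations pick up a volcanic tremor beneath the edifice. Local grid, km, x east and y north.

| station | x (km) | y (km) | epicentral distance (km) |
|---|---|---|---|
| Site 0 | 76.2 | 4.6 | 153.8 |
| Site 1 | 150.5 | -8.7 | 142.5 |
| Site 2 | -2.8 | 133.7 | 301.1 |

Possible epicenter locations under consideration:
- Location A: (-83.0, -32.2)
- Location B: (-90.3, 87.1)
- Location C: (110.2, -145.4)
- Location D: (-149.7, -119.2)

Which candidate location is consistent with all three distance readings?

Location C

For each candidate, compare |candidate − station| to the reported distance:
Location A: residuals Site 0 9.6, Site 1 92.2, Site 2 116.8 → max 116.8 km
Location B: residuals Site 0 32.0, Site 1 116.7, Site 2 202.0 → max 202.0 km
Location C: residuals Site 0 0.0, Site 1 0.0, Site 2 0.0 → max 0.0 km
Location D: residuals Site 0 103.8, Site 1 177.4, Site 2 8.6 → max 177.4 km
Only Location C has all residuals ≈ 0.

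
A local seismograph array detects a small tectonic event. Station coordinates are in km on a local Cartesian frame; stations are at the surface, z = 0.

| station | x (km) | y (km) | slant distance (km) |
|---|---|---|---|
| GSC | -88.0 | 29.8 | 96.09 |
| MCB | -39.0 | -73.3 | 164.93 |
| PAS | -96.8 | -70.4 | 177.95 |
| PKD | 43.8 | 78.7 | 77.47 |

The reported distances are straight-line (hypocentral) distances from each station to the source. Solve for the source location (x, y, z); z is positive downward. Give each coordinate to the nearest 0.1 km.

(-21.4, 85.4, 41.3)

Each station gives a sphere (x−x_i)² + (y−y_i)² + z² = d_i² (stations at z=0).
Subtracting the GSC sphere from MCB and PAS: z² cancels, leaving linear equations in x and y:
98.0 x − 206.2 y = -19706.77
-17.6 x − 200.4 y = -16738.55
Solving: x ≈ -21.392, y ≈ 85.404 km (keep extra digits for the depth step; rounded: -21.4, 85.4).
Then from the GSC sphere: z² = 96.09² − (x + 88.0)² − (y − 29.8)² with x = -21.392, y = 85.404, so z ≈ 41.290 ≈ 41.3 km.
Check against PKD (with the unrounded solution): distance 77.46 ≈ 77.47 km. ✓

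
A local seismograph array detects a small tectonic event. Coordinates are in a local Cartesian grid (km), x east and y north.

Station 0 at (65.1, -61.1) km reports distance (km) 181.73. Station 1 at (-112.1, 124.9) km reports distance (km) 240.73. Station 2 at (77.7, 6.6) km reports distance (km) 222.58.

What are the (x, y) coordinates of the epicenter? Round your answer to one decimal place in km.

Circle about each station: (x − 65.1)² + (y + 61.1)² = 181.73²; (x + 112.1)² + (y − 124.9)² = 240.73²; (x − 77.7)² + (y − 6.6)² = 222.58².
Subtracting the Station 0 equation from the Station 1 and Station 2 equations removes the quadratic terms:
-354.4 x + 372.0 y = -4729.94
25.2 x + 135.4 y = -18406.43
Solving the 2×2 system: x ≈ -108.2, y ≈ -115.8 km.

x ≈ -108.2 km, y ≈ -115.8 km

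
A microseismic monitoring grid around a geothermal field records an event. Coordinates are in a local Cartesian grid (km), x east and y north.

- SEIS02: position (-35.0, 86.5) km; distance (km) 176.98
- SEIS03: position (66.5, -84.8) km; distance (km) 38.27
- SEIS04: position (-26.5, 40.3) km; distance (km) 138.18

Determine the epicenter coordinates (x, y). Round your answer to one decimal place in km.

x ≈ 79.2 km, y ≈ -48.7 km

Circle about each station: (x + 35.0)² + (y − 86.5)² = 176.98²; (x − 66.5)² + (y + 84.8)² = 38.27²; (x + 26.5)² + (y − 40.3)² = 138.18².
Subtracting the SEIS02 equation from the SEIS03 and SEIS04 equations removes the quadratic terms:
203.0 x − 342.6 y = 32763.37
17.0 x − 92.4 y = 5847.30
Solving the 2×2 system: x ≈ 79.2, y ≈ -48.7 km.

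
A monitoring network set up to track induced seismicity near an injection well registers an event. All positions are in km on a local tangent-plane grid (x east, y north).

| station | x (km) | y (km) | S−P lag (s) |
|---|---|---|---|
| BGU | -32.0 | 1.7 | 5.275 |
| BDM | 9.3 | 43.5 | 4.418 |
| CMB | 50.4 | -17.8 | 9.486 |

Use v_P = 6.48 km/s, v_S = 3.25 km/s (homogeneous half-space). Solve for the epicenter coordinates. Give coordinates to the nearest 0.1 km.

-1.0 km east, 16.6 km north

Distance from S−P lag: d = Δt · v_P v_S / (v_P − v_S) = Δt · (6.48·3.25)/(6.48−3.25) ≈ 6.5201·Δt.
So d_BGU = 34.39, d_BDM = 28.81, d_CMB = 61.85 km.
Circle about each station: (x + 32.0)² + (y − 1.7)² = 34.39²; (x − 9.3)² + (y − 43.5)² = 28.81²; (x − 50.4)² + (y + 17.8)² = 61.85².
Subtracting the BGU equation from the BDM and CMB equations removes the quadratic terms:
82.6 x + 83.6 y = 1304.51
164.8 x − 39.0 y = -812.64
Solving the 2×2 system: x ≈ -1.0, y ≈ 16.6 km.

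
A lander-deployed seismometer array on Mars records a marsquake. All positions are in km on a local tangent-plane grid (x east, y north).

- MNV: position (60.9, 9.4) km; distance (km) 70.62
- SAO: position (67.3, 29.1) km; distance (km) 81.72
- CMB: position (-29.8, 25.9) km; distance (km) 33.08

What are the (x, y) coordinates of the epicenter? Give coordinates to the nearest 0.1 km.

(-9.1, 0.1)

Circle about each station: (x − 60.9)² + (y − 9.4)² = 70.62²; (x − 67.3)² + (y − 29.1)² = 81.72²; (x + 29.8)² + (y − 25.9)² = 33.08².
Subtracting the MNV equation from the SAO and CMB equations removes the quadratic terms:
12.8 x + 39.4 y = -112.04
-181.4 x + 33.0 y = 1654.58
Solving the 2×2 system: x ≈ -9.1, y ≈ 0.1 km.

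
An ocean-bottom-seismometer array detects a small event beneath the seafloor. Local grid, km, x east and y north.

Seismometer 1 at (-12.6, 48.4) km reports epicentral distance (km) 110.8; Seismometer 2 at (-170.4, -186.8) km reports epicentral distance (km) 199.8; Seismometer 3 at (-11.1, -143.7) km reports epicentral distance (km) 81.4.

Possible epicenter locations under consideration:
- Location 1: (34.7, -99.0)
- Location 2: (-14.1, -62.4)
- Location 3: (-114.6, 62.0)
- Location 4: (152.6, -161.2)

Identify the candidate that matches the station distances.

For each candidate, compare |candidate − station| to the reported distance:
Location 1: residuals Seismometer 1 44.0, Seismometer 2 23.3, Seismometer 3 17.4 → max 44.0 km
Location 2: residuals Seismometer 1 0.0, Seismometer 2 0.0, Seismometer 3 0.0 → max 0.0 km
Location 3: residuals Seismometer 1 7.9, Seismometer 2 55.2, Seismometer 3 148.9 → max 148.9 km
Location 4: residuals Seismometer 1 156.1, Seismometer 2 124.2, Seismometer 3 83.2 → max 156.1 km
Only Location 2 has all residuals ≈ 0.

Location 2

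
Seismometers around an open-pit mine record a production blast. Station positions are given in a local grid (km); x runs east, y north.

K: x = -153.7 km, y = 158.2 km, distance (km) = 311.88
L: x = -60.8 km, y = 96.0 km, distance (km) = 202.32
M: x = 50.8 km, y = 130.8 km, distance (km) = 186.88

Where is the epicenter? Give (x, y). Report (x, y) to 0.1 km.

Circle about each station: (x + 153.7)² + (y − 158.2)² = 311.88²; (x + 60.8)² + (y − 96.0)² = 202.32²; (x − 50.8)² + (y − 130.8)² = 186.88².
Subtracting pairs of circle equations eliminates x²+y² and gives linear equations (the radical axes):
185.8 x − 124.4 y = 20597.46
409.0 x − 54.8 y = 33383.35
Solving the 2×2 system: x ≈ 74.3, y ≈ -54.6 km.
Check against K (with the unrounded x, y): √((x + 153.7)²+(y − 158.2)²) = 311.88 ≈ 311.88 km. ✓

(74.3, -54.6)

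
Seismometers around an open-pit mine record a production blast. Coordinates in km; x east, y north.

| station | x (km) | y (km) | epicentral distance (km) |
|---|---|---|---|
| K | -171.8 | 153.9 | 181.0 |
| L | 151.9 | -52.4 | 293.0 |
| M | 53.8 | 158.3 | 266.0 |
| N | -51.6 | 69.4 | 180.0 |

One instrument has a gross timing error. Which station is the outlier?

Solve using three stations at a time. Using K, L, M (subtract circle equations pairwise → linear system) gives (x, y) ≈ (-139.7, -24.2).
Distances from that point to each station vs reported:
  K: calculated 180.9 vs reported 181.0 → residual 0.1 km
  L: calculated 293.0 vs reported 293.0 → residual 0.0 km
  M: calculated 266.0 vs reported 266.0 → residual 0.0 km
  N: calculated 128.5 vs reported 180.0 → residual 51.5 km
K, L, M are mutually consistent (residuals ≈ 0); N is off by 51.5 km.

N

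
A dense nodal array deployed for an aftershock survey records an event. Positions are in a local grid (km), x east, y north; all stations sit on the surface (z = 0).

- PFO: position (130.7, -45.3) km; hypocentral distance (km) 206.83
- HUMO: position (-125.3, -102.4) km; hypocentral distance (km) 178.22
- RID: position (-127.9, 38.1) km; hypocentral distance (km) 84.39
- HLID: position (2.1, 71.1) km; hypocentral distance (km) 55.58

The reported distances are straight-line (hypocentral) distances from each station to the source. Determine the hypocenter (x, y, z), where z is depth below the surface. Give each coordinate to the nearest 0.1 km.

Each station gives a sphere (x−x_i)² + (y−y_i)² + z² = d_i² (stations at z=0).
Subtracting the PFO sphere from HUMO and RID: z² cancels, leaving linear equations in x and y:
-512.0 x − 114.2 y = 18067.55
-517.2 x + 166.8 y = 34332.42
Solving: x ≈ -48.000, y ≈ 56.994 km (keep extra digits for the depth step; rounded: -48.0, 57.0).
Then from the PFO sphere: z² = 206.83² − (x − 130.7)² − (y + 45.3)² with x = -48.000, y = 56.994, so z ≈ 19.517 ≈ 19.5 km.

(-48.0, 57.0, 19.5)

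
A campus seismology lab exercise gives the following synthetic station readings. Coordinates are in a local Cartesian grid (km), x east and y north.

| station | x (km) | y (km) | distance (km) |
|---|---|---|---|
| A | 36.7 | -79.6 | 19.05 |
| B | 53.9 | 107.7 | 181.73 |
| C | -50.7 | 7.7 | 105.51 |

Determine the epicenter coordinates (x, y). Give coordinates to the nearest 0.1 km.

x ≈ 19.8 km, y ≈ -70.8 km

Circle about each station: (x − 36.7)² + (y + 79.6)² = 19.05²; (x − 53.9)² + (y − 107.7)² = 181.73²; (x + 50.7)² + (y − 7.7)² = 105.51².
Subtracting the A equation from the B and C equations removes the quadratic terms:
34.4 x + 374.6 y = -25841.44
-174.8 x + 174.6 y = -15822.73
Solving the 2×2 system: x ≈ 19.8, y ≈ -70.8 km.
Check against A (with the unrounded x, y): √((x − 36.7)²+(y + 79.6)²) = 19.05 ≈ 19.05 km. ✓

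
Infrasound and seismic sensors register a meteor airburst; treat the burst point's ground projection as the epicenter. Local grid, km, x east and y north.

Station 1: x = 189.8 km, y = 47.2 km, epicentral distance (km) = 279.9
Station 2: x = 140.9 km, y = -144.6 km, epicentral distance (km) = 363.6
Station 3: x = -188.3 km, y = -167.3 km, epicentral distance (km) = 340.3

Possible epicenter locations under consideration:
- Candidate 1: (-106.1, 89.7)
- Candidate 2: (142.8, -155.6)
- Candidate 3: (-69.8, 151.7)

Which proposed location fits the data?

For each candidate, compare |candidate − station| to the reported distance:
Candidate 1: residuals Station 1 19.0, Station 2 23.2, Station 3 70.5 → max 70.5 km
Candidate 2: residuals Station 1 71.7, Station 2 352.4, Station 3 9.0 → max 352.4 km
Candidate 3: residuals Station 1 0.1, Station 2 0.0, Station 3 0.0 → max 0.1 km
Only Candidate 3 has all residuals ≈ 0.

Candidate 3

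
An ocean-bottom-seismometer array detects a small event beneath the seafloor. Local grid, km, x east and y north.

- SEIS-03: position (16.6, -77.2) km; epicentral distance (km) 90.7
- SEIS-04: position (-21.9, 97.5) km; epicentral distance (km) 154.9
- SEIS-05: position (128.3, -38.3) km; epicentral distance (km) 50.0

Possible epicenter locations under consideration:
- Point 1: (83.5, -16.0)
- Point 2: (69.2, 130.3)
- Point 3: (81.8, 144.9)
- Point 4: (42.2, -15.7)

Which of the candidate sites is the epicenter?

Point 1

For each candidate, compare |candidate − station| to the reported distance:
Point 1: residuals SEIS-03 0.0, SEIS-04 0.0, SEIS-05 0.0 → max 0.0 km
Point 2: residuals SEIS-03 123.4, SEIS-04 58.1, SEIS-05 128.7 → max 128.7 km
Point 3: residuals SEIS-03 140.8, SEIS-04 40.9, SEIS-05 139.0 → max 140.8 km
Point 4: residuals SEIS-03 24.1, SEIS-04 24.8, SEIS-05 39.0 → max 39.0 km
Only Point 1 has all residuals ≈ 0.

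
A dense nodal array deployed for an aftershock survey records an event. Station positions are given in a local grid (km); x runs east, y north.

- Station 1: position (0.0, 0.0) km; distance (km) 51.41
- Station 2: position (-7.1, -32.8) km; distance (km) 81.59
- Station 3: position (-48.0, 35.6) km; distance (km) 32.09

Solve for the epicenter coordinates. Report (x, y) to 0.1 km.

(-18.4, 48.0)

Circle about each station: x² + y² = 51.41²; (x + 7.1)² + (y + 32.8)² = 81.59²; (x + 48.0)² + (y − 35.6)² = 32.09².
Subtracting the Station 1 equation from the Station 2 and Station 3 equations removes the quadratic terms:
-14.2 x − 65.6 y = -2887.69
-96.0 x + 71.2 y = 5184.58
Solving the 2×2 system: x ≈ -18.4, y ≈ 48.0 km.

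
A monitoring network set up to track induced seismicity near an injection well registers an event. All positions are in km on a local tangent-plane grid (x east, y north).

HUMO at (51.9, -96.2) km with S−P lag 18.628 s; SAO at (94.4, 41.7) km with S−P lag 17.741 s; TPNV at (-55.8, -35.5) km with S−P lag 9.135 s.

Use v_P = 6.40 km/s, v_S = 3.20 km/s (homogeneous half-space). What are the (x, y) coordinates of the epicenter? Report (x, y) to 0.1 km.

Distance from S−P lag: d = Δt · v_P v_S / (v_P − v_S) = Δt · (6.40·3.20)/(6.40−3.20) ≈ 6.4000·Δt.
So d_HUMO = 119.22, d_SAO = 113.54, d_TPNV = 58.46 km.
Circle about each station: (x − 51.9)² + (y + 96.2)² = 119.22²; (x − 94.4)² + (y − 41.7)² = 113.54²; (x + 55.8)² + (y + 35.5)² = 58.46².
Subtracting the HUMO equation from the SAO and TPNV equations removes the quadratic terms:
85.0 x + 275.8 y = 24.28
-215.4 x + 121.4 y = 3221.68
Solving the 2×2 system: x ≈ -12.7, y ≈ 4.0 km.
Check against HUMO (with the unrounded x, y): √((x − 51.9)²+(y + 96.2)²) = 119.22 ≈ 119.22 km. ✓

-12.7 km east, 4.0 km north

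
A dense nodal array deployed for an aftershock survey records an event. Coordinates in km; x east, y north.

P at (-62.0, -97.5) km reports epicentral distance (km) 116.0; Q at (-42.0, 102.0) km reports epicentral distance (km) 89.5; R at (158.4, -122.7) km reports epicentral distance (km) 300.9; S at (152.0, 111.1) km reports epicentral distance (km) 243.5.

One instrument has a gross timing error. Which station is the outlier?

R

Solve using three stations at a time. Using P, Q, S (subtract circle equations pairwise → linear system) gives (x, y) ≈ (-73.0, 18.0).
Distances from that point to each station vs reported:
  P: calculated 116.0 vs reported 116.0 → residual 0.0 km
  Q: calculated 89.5 vs reported 89.5 → residual 0.0 km
  R: calculated 270.8 vs reported 300.9 → residual 30.1 km
  S: calculated 243.5 vs reported 243.5 → residual 0.0 km
P, Q, S are mutually consistent (residuals ≈ 0); R is off by 30.1 km.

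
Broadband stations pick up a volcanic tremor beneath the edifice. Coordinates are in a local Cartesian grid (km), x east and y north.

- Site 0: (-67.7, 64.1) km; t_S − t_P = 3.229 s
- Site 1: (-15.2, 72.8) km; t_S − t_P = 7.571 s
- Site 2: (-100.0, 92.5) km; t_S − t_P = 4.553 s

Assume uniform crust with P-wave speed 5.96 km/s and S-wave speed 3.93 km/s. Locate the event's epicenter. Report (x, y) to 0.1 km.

-96.2 km east, 40.1 km north

Distance from S−P lag: d = Δt · v_P v_S / (v_P − v_S) = Δt · (5.96·3.93)/(5.96−3.93) ≈ 11.5383·Δt.
So d_Site 0 = 37.26, d_Site 1 = 87.36, d_Site 2 = 52.53 km.
Circle about each station: (x + 67.7)² + (y − 64.1)² = 37.26²; (x + 15.2)² + (y − 72.8)² = 87.36²; (x + 100.0)² + (y − 92.5)² = 52.53².
Subtracting pairs of circle equations eliminates x²+y² and gives linear equations (the radical axes):
105.0 x + 17.4 y = -9404.68
-64.6 x + 56.8 y = 8493.06
Solving the 2×2 system: x ≈ -96.2, y ≈ 40.1 km.
Check against Site 0 (with the unrounded x, y): √((x + 67.7)²+(y − 64.1)²) = 37.27 ≈ 37.26 km. ✓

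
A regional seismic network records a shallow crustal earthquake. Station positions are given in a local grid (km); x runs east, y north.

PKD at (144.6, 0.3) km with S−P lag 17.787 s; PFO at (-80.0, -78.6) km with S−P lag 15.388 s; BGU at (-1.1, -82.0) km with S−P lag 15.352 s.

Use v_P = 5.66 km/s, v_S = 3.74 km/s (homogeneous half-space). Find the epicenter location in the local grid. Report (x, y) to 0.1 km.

Distance from S−P lag: d = Δt · v_P v_S / (v_P − v_S) = Δt · (5.66·3.74)/(5.66−3.74) ≈ 11.0252·Δt.
So d_PKD = 196.11, d_PFO = 169.66, d_BGU = 169.26 km.
Circle about each station: (x − 144.6)² + (y − 0.3)² = 196.11²; (x + 80.0)² + (y + 78.6)² = 169.66²; (x + 1.1)² + (y + 82.0)² = 169.26².
Subtracting the PKD equation from the PFO and BGU equations removes the quadratic terms:
-449.2 x − 157.8 y = 1343.33
-291.4 x − 164.6 y = -4373.86
Solving the 2×2 system: x ≈ -32.6, y ≈ 84.3 km.

(-32.6, 84.3)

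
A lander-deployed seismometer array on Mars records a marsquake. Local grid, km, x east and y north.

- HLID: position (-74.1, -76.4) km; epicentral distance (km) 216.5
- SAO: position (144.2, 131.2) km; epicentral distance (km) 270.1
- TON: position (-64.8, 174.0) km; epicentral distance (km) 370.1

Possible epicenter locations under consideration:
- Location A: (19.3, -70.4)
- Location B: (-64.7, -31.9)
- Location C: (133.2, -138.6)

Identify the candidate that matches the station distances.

Location C

For each candidate, compare |candidate − station| to the reported distance:
Location A: residuals HLID 122.9, SAO 32.9, TON 111.6 → max 122.9 km
Location B: residuals HLID 171.0, SAO 5.1, TON 164.2 → max 171.0 km
Location C: residuals HLID 0.1, SAO 0.1, TON 0.1 → max 0.1 km
Only Location C has all residuals ≈ 0.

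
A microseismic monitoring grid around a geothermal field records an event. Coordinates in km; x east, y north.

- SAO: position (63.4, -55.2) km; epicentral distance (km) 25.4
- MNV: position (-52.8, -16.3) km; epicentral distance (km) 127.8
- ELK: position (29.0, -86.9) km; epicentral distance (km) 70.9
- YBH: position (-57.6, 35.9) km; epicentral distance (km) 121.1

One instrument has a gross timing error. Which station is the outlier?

YBH

Solve using three stations at a time. Using SAO, MNV, ELK (subtract circle equations pairwise → linear system) gives (x, y) ≈ (74.0, -32.1).
Distances from that point to each station vs reported:
  SAO: calculated 25.4 vs reported 25.4 → residual 0.0 km
  MNV: calculated 127.8 vs reported 127.8 → residual 0.0 km
  ELK: calculated 70.9 vs reported 70.9 → residual 0.0 km
  YBH: calculated 148.2 vs reported 121.1 → residual 27.1 km
SAO, MNV, ELK are mutually consistent (residuals ≈ 0); YBH is off by 27.1 km.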